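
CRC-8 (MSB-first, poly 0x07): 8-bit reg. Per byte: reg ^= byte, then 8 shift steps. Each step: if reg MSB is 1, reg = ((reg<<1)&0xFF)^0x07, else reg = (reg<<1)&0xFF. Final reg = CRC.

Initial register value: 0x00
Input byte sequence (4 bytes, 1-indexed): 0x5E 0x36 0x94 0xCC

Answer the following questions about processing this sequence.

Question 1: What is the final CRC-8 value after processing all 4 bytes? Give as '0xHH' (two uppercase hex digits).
Answer: 0x7B

Derivation:
After byte 1 (0x5E): reg=0x9D
After byte 2 (0x36): reg=0x58
After byte 3 (0x94): reg=0x6A
After byte 4 (0xCC): reg=0x7B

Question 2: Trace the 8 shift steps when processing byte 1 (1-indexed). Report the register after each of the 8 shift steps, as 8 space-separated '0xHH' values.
Answer: 0xBC 0x7F 0xFE 0xFB 0xF1 0xE5 0xCD 0x9D

Derivation:
Register before byte 1: 0x00
After XOR with byte 0x5E: 0x5E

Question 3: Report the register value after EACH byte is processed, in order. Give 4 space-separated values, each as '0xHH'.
0x9D 0x58 0x6A 0x7B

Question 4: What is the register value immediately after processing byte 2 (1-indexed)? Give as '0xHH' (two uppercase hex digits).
After byte 1 (0x5E): reg=0x9D
After byte 2 (0x36): reg=0x58

Answer: 0x58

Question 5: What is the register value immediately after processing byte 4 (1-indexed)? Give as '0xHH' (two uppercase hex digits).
After byte 1 (0x5E): reg=0x9D
After byte 2 (0x36): reg=0x58
After byte 3 (0x94): reg=0x6A
After byte 4 (0xCC): reg=0x7B

Answer: 0x7B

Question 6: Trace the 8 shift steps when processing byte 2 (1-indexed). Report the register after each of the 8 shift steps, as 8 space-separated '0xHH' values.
After byte 1 (0x5E): reg=0x9D
Register before byte 2: 0x9D
After XOR with byte 0x36: 0xAB

Answer: 0x51 0xA2 0x43 0x86 0x0B 0x16 0x2C 0x58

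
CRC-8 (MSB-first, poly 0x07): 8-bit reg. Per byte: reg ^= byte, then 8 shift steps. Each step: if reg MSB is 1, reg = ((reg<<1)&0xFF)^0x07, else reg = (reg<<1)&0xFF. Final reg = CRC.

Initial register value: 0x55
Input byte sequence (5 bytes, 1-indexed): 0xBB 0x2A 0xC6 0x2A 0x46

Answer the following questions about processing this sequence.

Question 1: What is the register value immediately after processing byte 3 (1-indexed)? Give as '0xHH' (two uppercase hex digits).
After byte 1 (0xBB): reg=0x84
After byte 2 (0x2A): reg=0x43
After byte 3 (0xC6): reg=0x92

Answer: 0x92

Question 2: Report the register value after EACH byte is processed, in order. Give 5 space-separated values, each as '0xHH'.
0x84 0x43 0x92 0x21 0x32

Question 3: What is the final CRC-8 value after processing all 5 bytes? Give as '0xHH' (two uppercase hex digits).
After byte 1 (0xBB): reg=0x84
After byte 2 (0x2A): reg=0x43
After byte 3 (0xC6): reg=0x92
After byte 4 (0x2A): reg=0x21
After byte 5 (0x46): reg=0x32

Answer: 0x32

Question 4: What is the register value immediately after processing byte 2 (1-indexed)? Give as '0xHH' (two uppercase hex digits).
Answer: 0x43

Derivation:
After byte 1 (0xBB): reg=0x84
After byte 2 (0x2A): reg=0x43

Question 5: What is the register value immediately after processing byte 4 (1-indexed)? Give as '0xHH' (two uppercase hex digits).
After byte 1 (0xBB): reg=0x84
After byte 2 (0x2A): reg=0x43
After byte 3 (0xC6): reg=0x92
After byte 4 (0x2A): reg=0x21

Answer: 0x21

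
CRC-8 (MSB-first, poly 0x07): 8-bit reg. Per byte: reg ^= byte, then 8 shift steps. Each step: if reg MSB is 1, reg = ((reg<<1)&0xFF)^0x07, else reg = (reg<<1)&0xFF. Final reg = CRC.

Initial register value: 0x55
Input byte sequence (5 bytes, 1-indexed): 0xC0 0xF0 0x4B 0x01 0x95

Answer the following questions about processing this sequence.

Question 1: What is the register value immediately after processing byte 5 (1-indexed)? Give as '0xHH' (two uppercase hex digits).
Answer: 0xD6

Derivation:
After byte 1 (0xC0): reg=0xE2
After byte 2 (0xF0): reg=0x7E
After byte 3 (0x4B): reg=0x8B
After byte 4 (0x01): reg=0xBF
After byte 5 (0x95): reg=0xD6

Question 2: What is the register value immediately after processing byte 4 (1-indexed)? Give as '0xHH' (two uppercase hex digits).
Answer: 0xBF

Derivation:
After byte 1 (0xC0): reg=0xE2
After byte 2 (0xF0): reg=0x7E
After byte 3 (0x4B): reg=0x8B
After byte 4 (0x01): reg=0xBF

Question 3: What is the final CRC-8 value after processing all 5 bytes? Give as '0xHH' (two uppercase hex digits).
Answer: 0xD6

Derivation:
After byte 1 (0xC0): reg=0xE2
After byte 2 (0xF0): reg=0x7E
After byte 3 (0x4B): reg=0x8B
After byte 4 (0x01): reg=0xBF
After byte 5 (0x95): reg=0xD6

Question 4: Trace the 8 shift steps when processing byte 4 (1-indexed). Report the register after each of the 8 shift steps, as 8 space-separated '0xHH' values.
After byte 1 (0xC0): reg=0xE2
After byte 2 (0xF0): reg=0x7E
After byte 3 (0x4B): reg=0x8B
Register before byte 4: 0x8B
After XOR with byte 0x01: 0x8A

Answer: 0x13 0x26 0x4C 0x98 0x37 0x6E 0xDC 0xBF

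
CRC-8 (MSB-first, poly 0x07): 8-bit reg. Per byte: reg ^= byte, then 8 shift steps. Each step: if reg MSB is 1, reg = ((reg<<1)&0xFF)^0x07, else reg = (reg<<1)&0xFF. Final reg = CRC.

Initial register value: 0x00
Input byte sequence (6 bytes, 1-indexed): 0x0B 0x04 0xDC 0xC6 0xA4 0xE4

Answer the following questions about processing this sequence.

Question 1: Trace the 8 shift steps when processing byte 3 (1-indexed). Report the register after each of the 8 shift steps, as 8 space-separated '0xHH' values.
After byte 1 (0x0B): reg=0x31
After byte 2 (0x04): reg=0x8B
Register before byte 3: 0x8B
After XOR with byte 0xDC: 0x57

Answer: 0xAE 0x5B 0xB6 0x6B 0xD6 0xAB 0x51 0xA2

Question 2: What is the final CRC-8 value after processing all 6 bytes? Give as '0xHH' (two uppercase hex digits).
Answer: 0x90

Derivation:
After byte 1 (0x0B): reg=0x31
After byte 2 (0x04): reg=0x8B
After byte 3 (0xDC): reg=0xA2
After byte 4 (0xC6): reg=0x3B
After byte 5 (0xA4): reg=0xD4
After byte 6 (0xE4): reg=0x90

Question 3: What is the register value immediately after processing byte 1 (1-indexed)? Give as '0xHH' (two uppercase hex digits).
After byte 1 (0x0B): reg=0x31

Answer: 0x31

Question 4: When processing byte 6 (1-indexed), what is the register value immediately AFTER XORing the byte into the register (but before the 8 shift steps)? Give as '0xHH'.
Register before byte 6: 0xD4
Byte 6: 0xE4
0xD4 XOR 0xE4 = 0x30

Answer: 0x30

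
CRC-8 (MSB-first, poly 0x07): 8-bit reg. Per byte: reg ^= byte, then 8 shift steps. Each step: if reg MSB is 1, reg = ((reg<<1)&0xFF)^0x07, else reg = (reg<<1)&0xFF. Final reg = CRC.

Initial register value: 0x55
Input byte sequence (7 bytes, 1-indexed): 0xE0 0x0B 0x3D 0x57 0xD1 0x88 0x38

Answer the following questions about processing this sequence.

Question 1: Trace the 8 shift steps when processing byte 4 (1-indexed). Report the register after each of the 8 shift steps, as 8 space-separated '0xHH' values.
After byte 1 (0xE0): reg=0x02
After byte 2 (0x0B): reg=0x3F
After byte 3 (0x3D): reg=0x0E
Register before byte 4: 0x0E
After XOR with byte 0x57: 0x59

Answer: 0xB2 0x63 0xC6 0x8B 0x11 0x22 0x44 0x88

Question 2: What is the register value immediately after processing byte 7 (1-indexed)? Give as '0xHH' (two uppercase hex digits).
Answer: 0xA8

Derivation:
After byte 1 (0xE0): reg=0x02
After byte 2 (0x0B): reg=0x3F
After byte 3 (0x3D): reg=0x0E
After byte 4 (0x57): reg=0x88
After byte 5 (0xD1): reg=0x88
After byte 6 (0x88): reg=0x00
After byte 7 (0x38): reg=0xA8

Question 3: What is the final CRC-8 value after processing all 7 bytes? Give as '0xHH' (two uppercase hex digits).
Answer: 0xA8

Derivation:
After byte 1 (0xE0): reg=0x02
After byte 2 (0x0B): reg=0x3F
After byte 3 (0x3D): reg=0x0E
After byte 4 (0x57): reg=0x88
After byte 5 (0xD1): reg=0x88
After byte 6 (0x88): reg=0x00
After byte 7 (0x38): reg=0xA8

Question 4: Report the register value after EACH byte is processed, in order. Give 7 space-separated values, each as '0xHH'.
0x02 0x3F 0x0E 0x88 0x88 0x00 0xA8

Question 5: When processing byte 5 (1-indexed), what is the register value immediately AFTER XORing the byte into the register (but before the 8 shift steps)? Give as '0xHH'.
Answer: 0x59

Derivation:
Register before byte 5: 0x88
Byte 5: 0xD1
0x88 XOR 0xD1 = 0x59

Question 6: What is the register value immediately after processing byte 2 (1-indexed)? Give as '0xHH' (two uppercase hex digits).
Answer: 0x3F

Derivation:
After byte 1 (0xE0): reg=0x02
After byte 2 (0x0B): reg=0x3F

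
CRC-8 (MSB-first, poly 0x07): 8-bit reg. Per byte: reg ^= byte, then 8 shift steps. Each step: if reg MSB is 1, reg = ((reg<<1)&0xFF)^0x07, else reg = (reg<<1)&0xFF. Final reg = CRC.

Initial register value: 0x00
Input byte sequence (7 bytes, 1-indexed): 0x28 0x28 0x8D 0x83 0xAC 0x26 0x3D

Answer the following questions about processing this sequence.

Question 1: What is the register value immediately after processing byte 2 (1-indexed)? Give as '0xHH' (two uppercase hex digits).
After byte 1 (0x28): reg=0xD8
After byte 2 (0x28): reg=0xDE

Answer: 0xDE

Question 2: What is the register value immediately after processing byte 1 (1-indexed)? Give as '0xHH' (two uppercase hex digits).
Answer: 0xD8

Derivation:
After byte 1 (0x28): reg=0xD8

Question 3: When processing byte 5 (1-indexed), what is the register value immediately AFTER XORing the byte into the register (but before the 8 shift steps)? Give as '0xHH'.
Answer: 0x1F

Derivation:
Register before byte 5: 0xB3
Byte 5: 0xAC
0xB3 XOR 0xAC = 0x1F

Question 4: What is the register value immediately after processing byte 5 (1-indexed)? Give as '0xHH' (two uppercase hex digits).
After byte 1 (0x28): reg=0xD8
After byte 2 (0x28): reg=0xDE
After byte 3 (0x8D): reg=0xBE
After byte 4 (0x83): reg=0xB3
After byte 5 (0xAC): reg=0x5D

Answer: 0x5D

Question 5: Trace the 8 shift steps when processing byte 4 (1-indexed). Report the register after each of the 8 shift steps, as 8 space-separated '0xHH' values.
After byte 1 (0x28): reg=0xD8
After byte 2 (0x28): reg=0xDE
After byte 3 (0x8D): reg=0xBE
Register before byte 4: 0xBE
After XOR with byte 0x83: 0x3D

Answer: 0x7A 0xF4 0xEF 0xD9 0xB5 0x6D 0xDA 0xB3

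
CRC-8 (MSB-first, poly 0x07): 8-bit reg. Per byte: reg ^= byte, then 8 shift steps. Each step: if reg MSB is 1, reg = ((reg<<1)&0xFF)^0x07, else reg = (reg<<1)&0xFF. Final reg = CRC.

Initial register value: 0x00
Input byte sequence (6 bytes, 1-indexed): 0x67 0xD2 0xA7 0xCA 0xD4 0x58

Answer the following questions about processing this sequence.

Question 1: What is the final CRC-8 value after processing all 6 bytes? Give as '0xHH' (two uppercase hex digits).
After byte 1 (0x67): reg=0x32
After byte 2 (0xD2): reg=0xAE
After byte 3 (0xA7): reg=0x3F
After byte 4 (0xCA): reg=0xC5
After byte 5 (0xD4): reg=0x77
After byte 6 (0x58): reg=0xCD

Answer: 0xCD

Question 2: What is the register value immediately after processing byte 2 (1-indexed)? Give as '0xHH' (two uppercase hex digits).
After byte 1 (0x67): reg=0x32
After byte 2 (0xD2): reg=0xAE

Answer: 0xAE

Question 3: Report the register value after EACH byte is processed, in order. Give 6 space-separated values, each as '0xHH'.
0x32 0xAE 0x3F 0xC5 0x77 0xCD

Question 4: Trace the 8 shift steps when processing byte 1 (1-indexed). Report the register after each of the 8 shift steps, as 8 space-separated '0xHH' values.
Register before byte 1: 0x00
After XOR with byte 0x67: 0x67

Answer: 0xCE 0x9B 0x31 0x62 0xC4 0x8F 0x19 0x32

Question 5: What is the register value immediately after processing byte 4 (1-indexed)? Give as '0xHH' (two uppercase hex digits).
After byte 1 (0x67): reg=0x32
After byte 2 (0xD2): reg=0xAE
After byte 3 (0xA7): reg=0x3F
After byte 4 (0xCA): reg=0xC5

Answer: 0xC5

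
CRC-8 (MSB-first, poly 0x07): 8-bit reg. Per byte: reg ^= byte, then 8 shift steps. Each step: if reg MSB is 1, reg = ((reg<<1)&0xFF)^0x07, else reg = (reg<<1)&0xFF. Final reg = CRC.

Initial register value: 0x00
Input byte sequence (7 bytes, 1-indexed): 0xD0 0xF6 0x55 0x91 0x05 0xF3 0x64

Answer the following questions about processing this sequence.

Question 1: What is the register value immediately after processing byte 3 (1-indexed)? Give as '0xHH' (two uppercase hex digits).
After byte 1 (0xD0): reg=0x3E
After byte 2 (0xF6): reg=0x76
After byte 3 (0x55): reg=0xE9

Answer: 0xE9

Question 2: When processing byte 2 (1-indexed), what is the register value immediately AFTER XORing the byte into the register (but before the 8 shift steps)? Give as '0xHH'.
Answer: 0xC8

Derivation:
Register before byte 2: 0x3E
Byte 2: 0xF6
0x3E XOR 0xF6 = 0xC8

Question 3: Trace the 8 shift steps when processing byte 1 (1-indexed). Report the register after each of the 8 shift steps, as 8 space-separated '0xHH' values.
Answer: 0xA7 0x49 0x92 0x23 0x46 0x8C 0x1F 0x3E

Derivation:
Register before byte 1: 0x00
After XOR with byte 0xD0: 0xD0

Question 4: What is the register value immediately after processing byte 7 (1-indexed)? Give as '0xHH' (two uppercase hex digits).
After byte 1 (0xD0): reg=0x3E
After byte 2 (0xF6): reg=0x76
After byte 3 (0x55): reg=0xE9
After byte 4 (0x91): reg=0x6F
After byte 5 (0x05): reg=0x11
After byte 6 (0xF3): reg=0xA0
After byte 7 (0x64): reg=0x52

Answer: 0x52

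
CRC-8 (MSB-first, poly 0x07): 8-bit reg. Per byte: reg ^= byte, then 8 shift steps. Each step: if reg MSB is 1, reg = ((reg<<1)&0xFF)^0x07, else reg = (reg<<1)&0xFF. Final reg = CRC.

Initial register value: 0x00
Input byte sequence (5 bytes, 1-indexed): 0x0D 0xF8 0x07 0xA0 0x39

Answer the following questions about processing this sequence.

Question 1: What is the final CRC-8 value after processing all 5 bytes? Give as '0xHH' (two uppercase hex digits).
After byte 1 (0x0D): reg=0x23
After byte 2 (0xF8): reg=0x0F
After byte 3 (0x07): reg=0x38
After byte 4 (0xA0): reg=0xC1
After byte 5 (0x39): reg=0xE6

Answer: 0xE6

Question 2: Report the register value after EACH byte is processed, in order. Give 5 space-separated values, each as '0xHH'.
0x23 0x0F 0x38 0xC1 0xE6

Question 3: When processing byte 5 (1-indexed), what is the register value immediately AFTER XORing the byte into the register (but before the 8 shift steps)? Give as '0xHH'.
Answer: 0xF8

Derivation:
Register before byte 5: 0xC1
Byte 5: 0x39
0xC1 XOR 0x39 = 0xF8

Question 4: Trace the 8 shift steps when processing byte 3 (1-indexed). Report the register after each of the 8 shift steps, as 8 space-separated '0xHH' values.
After byte 1 (0x0D): reg=0x23
After byte 2 (0xF8): reg=0x0F
Register before byte 3: 0x0F
After XOR with byte 0x07: 0x08

Answer: 0x10 0x20 0x40 0x80 0x07 0x0E 0x1C 0x38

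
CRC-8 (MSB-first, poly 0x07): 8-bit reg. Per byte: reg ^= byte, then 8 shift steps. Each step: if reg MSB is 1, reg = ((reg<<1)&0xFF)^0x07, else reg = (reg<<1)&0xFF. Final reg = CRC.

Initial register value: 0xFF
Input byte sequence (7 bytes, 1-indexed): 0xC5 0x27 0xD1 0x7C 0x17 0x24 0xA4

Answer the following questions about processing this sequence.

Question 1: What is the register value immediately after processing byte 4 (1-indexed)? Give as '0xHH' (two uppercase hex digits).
After byte 1 (0xC5): reg=0xA6
After byte 2 (0x27): reg=0x8E
After byte 3 (0xD1): reg=0x9A
After byte 4 (0x7C): reg=0xBC

Answer: 0xBC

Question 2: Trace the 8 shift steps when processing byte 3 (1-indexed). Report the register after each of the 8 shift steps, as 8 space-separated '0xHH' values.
Answer: 0xBE 0x7B 0xF6 0xEB 0xD1 0xA5 0x4D 0x9A

Derivation:
After byte 1 (0xC5): reg=0xA6
After byte 2 (0x27): reg=0x8E
Register before byte 3: 0x8E
After XOR with byte 0xD1: 0x5F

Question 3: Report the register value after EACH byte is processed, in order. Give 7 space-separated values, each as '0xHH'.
0xA6 0x8E 0x9A 0xBC 0x58 0x73 0x2B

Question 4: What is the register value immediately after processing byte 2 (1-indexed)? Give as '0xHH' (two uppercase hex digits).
After byte 1 (0xC5): reg=0xA6
After byte 2 (0x27): reg=0x8E

Answer: 0x8E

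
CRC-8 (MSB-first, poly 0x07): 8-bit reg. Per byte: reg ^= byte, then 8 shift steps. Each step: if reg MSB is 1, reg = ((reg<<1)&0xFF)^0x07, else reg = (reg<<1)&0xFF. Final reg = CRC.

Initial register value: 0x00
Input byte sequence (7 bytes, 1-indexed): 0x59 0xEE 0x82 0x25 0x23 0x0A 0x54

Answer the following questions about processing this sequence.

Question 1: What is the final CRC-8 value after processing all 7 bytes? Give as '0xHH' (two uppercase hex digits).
Answer: 0xBF

Derivation:
After byte 1 (0x59): reg=0x88
After byte 2 (0xEE): reg=0x35
After byte 3 (0x82): reg=0x0C
After byte 4 (0x25): reg=0xDF
After byte 5 (0x23): reg=0xFA
After byte 6 (0x0A): reg=0xDE
After byte 7 (0x54): reg=0xBF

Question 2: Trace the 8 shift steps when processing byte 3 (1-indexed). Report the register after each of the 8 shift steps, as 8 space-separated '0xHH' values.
Answer: 0x69 0xD2 0xA3 0x41 0x82 0x03 0x06 0x0C

Derivation:
After byte 1 (0x59): reg=0x88
After byte 2 (0xEE): reg=0x35
Register before byte 3: 0x35
After XOR with byte 0x82: 0xB7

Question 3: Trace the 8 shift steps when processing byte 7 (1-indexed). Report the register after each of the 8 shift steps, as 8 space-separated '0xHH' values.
After byte 1 (0x59): reg=0x88
After byte 2 (0xEE): reg=0x35
After byte 3 (0x82): reg=0x0C
After byte 4 (0x25): reg=0xDF
After byte 5 (0x23): reg=0xFA
After byte 6 (0x0A): reg=0xDE
Register before byte 7: 0xDE
After XOR with byte 0x54: 0x8A

Answer: 0x13 0x26 0x4C 0x98 0x37 0x6E 0xDC 0xBF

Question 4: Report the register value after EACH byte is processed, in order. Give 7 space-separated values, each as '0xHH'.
0x88 0x35 0x0C 0xDF 0xFA 0xDE 0xBF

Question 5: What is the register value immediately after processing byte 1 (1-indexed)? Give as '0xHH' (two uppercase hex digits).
Answer: 0x88

Derivation:
After byte 1 (0x59): reg=0x88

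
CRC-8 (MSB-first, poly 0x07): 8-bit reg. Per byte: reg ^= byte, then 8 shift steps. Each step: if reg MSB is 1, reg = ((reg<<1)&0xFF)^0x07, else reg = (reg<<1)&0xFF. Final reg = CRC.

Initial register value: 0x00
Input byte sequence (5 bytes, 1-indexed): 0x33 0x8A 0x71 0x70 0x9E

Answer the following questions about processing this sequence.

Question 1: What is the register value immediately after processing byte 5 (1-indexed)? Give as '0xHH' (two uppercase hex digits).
After byte 1 (0x33): reg=0x99
After byte 2 (0x8A): reg=0x79
After byte 3 (0x71): reg=0x38
After byte 4 (0x70): reg=0xFF
After byte 5 (0x9E): reg=0x20

Answer: 0x20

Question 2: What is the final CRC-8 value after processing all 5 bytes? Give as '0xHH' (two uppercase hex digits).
After byte 1 (0x33): reg=0x99
After byte 2 (0x8A): reg=0x79
After byte 3 (0x71): reg=0x38
After byte 4 (0x70): reg=0xFF
After byte 5 (0x9E): reg=0x20

Answer: 0x20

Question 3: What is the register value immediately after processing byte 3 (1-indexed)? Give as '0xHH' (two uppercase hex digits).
After byte 1 (0x33): reg=0x99
After byte 2 (0x8A): reg=0x79
After byte 3 (0x71): reg=0x38

Answer: 0x38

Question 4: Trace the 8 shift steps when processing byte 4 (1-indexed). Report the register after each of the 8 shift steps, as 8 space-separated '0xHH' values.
After byte 1 (0x33): reg=0x99
After byte 2 (0x8A): reg=0x79
After byte 3 (0x71): reg=0x38
Register before byte 4: 0x38
After XOR with byte 0x70: 0x48

Answer: 0x90 0x27 0x4E 0x9C 0x3F 0x7E 0xFC 0xFF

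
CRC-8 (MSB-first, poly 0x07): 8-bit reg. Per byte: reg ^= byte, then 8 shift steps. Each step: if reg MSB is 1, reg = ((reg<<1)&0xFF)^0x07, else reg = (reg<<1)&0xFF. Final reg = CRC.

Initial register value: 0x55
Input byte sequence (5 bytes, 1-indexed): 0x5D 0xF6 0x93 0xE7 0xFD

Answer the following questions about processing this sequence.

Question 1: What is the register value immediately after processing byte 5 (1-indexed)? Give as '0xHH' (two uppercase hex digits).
After byte 1 (0x5D): reg=0x38
After byte 2 (0xF6): reg=0x64
After byte 3 (0x93): reg=0xCB
After byte 4 (0xE7): reg=0xC4
After byte 5 (0xFD): reg=0xAF

Answer: 0xAF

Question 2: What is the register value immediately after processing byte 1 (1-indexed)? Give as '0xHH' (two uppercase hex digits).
Answer: 0x38

Derivation:
After byte 1 (0x5D): reg=0x38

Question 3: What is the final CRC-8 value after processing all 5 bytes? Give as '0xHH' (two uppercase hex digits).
After byte 1 (0x5D): reg=0x38
After byte 2 (0xF6): reg=0x64
After byte 3 (0x93): reg=0xCB
After byte 4 (0xE7): reg=0xC4
After byte 5 (0xFD): reg=0xAF

Answer: 0xAF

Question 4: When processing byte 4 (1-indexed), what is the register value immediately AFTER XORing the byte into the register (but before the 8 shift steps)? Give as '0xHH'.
Register before byte 4: 0xCB
Byte 4: 0xE7
0xCB XOR 0xE7 = 0x2C

Answer: 0x2C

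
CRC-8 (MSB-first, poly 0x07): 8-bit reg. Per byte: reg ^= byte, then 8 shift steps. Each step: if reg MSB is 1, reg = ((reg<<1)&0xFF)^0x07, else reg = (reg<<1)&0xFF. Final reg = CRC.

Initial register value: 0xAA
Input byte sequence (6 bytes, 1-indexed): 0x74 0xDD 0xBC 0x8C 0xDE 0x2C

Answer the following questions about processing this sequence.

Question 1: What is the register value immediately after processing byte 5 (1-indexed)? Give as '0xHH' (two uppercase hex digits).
Answer: 0x42

Derivation:
After byte 1 (0x74): reg=0x14
After byte 2 (0xDD): reg=0x71
After byte 3 (0xBC): reg=0x6D
After byte 4 (0x8C): reg=0xA9
After byte 5 (0xDE): reg=0x42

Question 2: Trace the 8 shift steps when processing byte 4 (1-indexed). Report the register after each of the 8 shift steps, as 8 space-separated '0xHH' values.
After byte 1 (0x74): reg=0x14
After byte 2 (0xDD): reg=0x71
After byte 3 (0xBC): reg=0x6D
Register before byte 4: 0x6D
After XOR with byte 0x8C: 0xE1

Answer: 0xC5 0x8D 0x1D 0x3A 0x74 0xE8 0xD7 0xA9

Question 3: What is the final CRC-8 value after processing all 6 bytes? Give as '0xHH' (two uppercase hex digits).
Answer: 0x0D

Derivation:
After byte 1 (0x74): reg=0x14
After byte 2 (0xDD): reg=0x71
After byte 3 (0xBC): reg=0x6D
After byte 4 (0x8C): reg=0xA9
After byte 5 (0xDE): reg=0x42
After byte 6 (0x2C): reg=0x0D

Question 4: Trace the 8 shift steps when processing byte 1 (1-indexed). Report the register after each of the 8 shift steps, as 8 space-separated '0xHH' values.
Register before byte 1: 0xAA
After XOR with byte 0x74: 0xDE

Answer: 0xBB 0x71 0xE2 0xC3 0x81 0x05 0x0A 0x14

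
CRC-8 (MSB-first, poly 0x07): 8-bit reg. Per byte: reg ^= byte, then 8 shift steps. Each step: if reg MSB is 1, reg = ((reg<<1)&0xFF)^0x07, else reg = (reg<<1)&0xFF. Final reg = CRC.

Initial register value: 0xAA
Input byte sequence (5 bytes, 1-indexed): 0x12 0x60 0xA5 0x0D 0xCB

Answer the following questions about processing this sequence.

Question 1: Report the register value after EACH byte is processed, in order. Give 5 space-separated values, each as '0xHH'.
0x21 0xC0 0x3C 0x97 0x93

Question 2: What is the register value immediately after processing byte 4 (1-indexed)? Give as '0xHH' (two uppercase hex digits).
Answer: 0x97

Derivation:
After byte 1 (0x12): reg=0x21
After byte 2 (0x60): reg=0xC0
After byte 3 (0xA5): reg=0x3C
After byte 4 (0x0D): reg=0x97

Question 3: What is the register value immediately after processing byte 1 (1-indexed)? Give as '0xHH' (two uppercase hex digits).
Answer: 0x21

Derivation:
After byte 1 (0x12): reg=0x21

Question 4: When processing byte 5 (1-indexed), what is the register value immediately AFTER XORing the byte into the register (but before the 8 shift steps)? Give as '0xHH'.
Register before byte 5: 0x97
Byte 5: 0xCB
0x97 XOR 0xCB = 0x5C

Answer: 0x5C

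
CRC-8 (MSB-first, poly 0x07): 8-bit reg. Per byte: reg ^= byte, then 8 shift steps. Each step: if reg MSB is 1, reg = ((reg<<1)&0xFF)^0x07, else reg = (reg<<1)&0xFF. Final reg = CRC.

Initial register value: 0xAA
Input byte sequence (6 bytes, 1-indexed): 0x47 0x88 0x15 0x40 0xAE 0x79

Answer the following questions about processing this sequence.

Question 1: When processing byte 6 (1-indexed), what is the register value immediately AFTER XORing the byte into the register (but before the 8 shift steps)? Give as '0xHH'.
Register before byte 6: 0x34
Byte 6: 0x79
0x34 XOR 0x79 = 0x4D

Answer: 0x4D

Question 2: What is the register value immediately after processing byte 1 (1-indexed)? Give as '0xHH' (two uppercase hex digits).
Answer: 0x8D

Derivation:
After byte 1 (0x47): reg=0x8D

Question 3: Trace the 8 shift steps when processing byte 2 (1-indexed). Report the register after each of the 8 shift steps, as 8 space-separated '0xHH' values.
Answer: 0x0A 0x14 0x28 0x50 0xA0 0x47 0x8E 0x1B

Derivation:
After byte 1 (0x47): reg=0x8D
Register before byte 2: 0x8D
After XOR with byte 0x88: 0x05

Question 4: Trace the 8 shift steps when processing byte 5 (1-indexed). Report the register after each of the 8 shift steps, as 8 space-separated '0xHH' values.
After byte 1 (0x47): reg=0x8D
After byte 2 (0x88): reg=0x1B
After byte 3 (0x15): reg=0x2A
After byte 4 (0x40): reg=0x11
Register before byte 5: 0x11
After XOR with byte 0xAE: 0xBF

Answer: 0x79 0xF2 0xE3 0xC1 0x85 0x0D 0x1A 0x34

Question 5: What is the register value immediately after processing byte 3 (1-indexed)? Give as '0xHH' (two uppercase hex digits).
After byte 1 (0x47): reg=0x8D
After byte 2 (0x88): reg=0x1B
After byte 3 (0x15): reg=0x2A

Answer: 0x2A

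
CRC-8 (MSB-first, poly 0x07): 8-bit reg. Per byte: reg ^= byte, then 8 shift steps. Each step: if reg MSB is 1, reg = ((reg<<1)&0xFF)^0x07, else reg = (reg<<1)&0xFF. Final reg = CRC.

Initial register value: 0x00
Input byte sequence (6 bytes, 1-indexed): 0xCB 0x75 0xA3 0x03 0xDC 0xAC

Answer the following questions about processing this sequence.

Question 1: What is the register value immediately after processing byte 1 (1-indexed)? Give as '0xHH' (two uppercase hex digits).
Answer: 0x7F

Derivation:
After byte 1 (0xCB): reg=0x7F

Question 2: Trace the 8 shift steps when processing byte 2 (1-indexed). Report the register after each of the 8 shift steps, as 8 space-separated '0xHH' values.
Answer: 0x14 0x28 0x50 0xA0 0x47 0x8E 0x1B 0x36

Derivation:
After byte 1 (0xCB): reg=0x7F
Register before byte 2: 0x7F
After XOR with byte 0x75: 0x0A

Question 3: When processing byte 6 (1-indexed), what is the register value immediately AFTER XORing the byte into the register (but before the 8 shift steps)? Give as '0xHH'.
Answer: 0xE0

Derivation:
Register before byte 6: 0x4C
Byte 6: 0xAC
0x4C XOR 0xAC = 0xE0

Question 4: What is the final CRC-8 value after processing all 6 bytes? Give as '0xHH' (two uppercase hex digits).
Answer: 0xAE

Derivation:
After byte 1 (0xCB): reg=0x7F
After byte 2 (0x75): reg=0x36
After byte 3 (0xA3): reg=0xE2
After byte 4 (0x03): reg=0xA9
After byte 5 (0xDC): reg=0x4C
After byte 6 (0xAC): reg=0xAE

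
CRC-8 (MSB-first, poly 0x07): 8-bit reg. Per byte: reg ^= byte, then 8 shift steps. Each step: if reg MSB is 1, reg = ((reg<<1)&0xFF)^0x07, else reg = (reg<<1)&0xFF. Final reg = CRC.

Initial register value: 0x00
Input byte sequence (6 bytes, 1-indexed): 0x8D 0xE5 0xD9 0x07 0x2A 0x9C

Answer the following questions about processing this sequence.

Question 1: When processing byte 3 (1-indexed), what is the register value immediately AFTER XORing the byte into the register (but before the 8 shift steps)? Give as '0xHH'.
Register before byte 3: 0xEA
Byte 3: 0xD9
0xEA XOR 0xD9 = 0x33

Answer: 0x33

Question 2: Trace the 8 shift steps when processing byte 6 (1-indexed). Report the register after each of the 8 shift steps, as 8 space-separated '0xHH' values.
Answer: 0xFA 0xF3 0xE1 0xC5 0x8D 0x1D 0x3A 0x74

Derivation:
After byte 1 (0x8D): reg=0xAA
After byte 2 (0xE5): reg=0xEA
After byte 3 (0xD9): reg=0x99
After byte 4 (0x07): reg=0xD3
After byte 5 (0x2A): reg=0xE1
Register before byte 6: 0xE1
After XOR with byte 0x9C: 0x7D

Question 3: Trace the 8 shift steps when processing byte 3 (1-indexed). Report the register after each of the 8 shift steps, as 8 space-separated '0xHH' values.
After byte 1 (0x8D): reg=0xAA
After byte 2 (0xE5): reg=0xEA
Register before byte 3: 0xEA
After XOR with byte 0xD9: 0x33

Answer: 0x66 0xCC 0x9F 0x39 0x72 0xE4 0xCF 0x99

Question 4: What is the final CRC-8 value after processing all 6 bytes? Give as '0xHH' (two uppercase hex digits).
After byte 1 (0x8D): reg=0xAA
After byte 2 (0xE5): reg=0xEA
After byte 3 (0xD9): reg=0x99
After byte 4 (0x07): reg=0xD3
After byte 5 (0x2A): reg=0xE1
After byte 6 (0x9C): reg=0x74

Answer: 0x74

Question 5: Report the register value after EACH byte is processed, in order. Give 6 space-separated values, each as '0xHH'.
0xAA 0xEA 0x99 0xD3 0xE1 0x74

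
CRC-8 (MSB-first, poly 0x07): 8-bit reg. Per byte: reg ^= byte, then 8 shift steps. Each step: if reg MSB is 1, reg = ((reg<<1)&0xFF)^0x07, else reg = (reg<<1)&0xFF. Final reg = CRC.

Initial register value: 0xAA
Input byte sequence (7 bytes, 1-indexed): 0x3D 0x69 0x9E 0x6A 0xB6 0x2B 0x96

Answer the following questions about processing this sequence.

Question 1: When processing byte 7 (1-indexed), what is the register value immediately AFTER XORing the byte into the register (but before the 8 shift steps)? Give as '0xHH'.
Answer: 0xDC

Derivation:
Register before byte 7: 0x4A
Byte 7: 0x96
0x4A XOR 0x96 = 0xDC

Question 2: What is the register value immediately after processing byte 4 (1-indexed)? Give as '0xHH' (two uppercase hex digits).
Answer: 0xED

Derivation:
After byte 1 (0x3D): reg=0xEC
After byte 2 (0x69): reg=0x92
After byte 3 (0x9E): reg=0x24
After byte 4 (0x6A): reg=0xED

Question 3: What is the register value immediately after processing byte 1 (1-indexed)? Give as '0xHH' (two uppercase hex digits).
After byte 1 (0x3D): reg=0xEC

Answer: 0xEC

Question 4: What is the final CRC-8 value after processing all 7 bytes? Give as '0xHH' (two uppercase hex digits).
Answer: 0x1A

Derivation:
After byte 1 (0x3D): reg=0xEC
After byte 2 (0x69): reg=0x92
After byte 3 (0x9E): reg=0x24
After byte 4 (0x6A): reg=0xED
After byte 5 (0xB6): reg=0x86
After byte 6 (0x2B): reg=0x4A
After byte 7 (0x96): reg=0x1A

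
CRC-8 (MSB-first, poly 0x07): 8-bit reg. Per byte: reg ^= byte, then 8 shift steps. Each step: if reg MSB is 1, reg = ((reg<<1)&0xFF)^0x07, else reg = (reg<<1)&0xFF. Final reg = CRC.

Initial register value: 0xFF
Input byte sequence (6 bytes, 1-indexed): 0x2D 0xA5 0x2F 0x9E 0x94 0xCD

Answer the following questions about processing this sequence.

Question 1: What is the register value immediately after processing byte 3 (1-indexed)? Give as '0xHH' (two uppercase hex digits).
Answer: 0x6D

Derivation:
After byte 1 (0x2D): reg=0x30
After byte 2 (0xA5): reg=0xE2
After byte 3 (0x2F): reg=0x6D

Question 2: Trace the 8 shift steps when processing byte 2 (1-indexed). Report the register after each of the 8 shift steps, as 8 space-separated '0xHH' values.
After byte 1 (0x2D): reg=0x30
Register before byte 2: 0x30
After XOR with byte 0xA5: 0x95

Answer: 0x2D 0x5A 0xB4 0x6F 0xDE 0xBB 0x71 0xE2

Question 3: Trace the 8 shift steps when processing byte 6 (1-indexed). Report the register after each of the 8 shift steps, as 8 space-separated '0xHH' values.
After byte 1 (0x2D): reg=0x30
After byte 2 (0xA5): reg=0xE2
After byte 3 (0x2F): reg=0x6D
After byte 4 (0x9E): reg=0xD7
After byte 5 (0x94): reg=0xCE
Register before byte 6: 0xCE
After XOR with byte 0xCD: 0x03

Answer: 0x06 0x0C 0x18 0x30 0x60 0xC0 0x87 0x09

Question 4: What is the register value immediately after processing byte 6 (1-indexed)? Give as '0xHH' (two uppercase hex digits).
Answer: 0x09

Derivation:
After byte 1 (0x2D): reg=0x30
After byte 2 (0xA5): reg=0xE2
After byte 3 (0x2F): reg=0x6D
After byte 4 (0x9E): reg=0xD7
After byte 5 (0x94): reg=0xCE
After byte 6 (0xCD): reg=0x09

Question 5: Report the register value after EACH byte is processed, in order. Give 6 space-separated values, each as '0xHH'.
0x30 0xE2 0x6D 0xD7 0xCE 0x09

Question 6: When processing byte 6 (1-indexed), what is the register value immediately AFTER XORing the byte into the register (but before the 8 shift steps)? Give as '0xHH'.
Register before byte 6: 0xCE
Byte 6: 0xCD
0xCE XOR 0xCD = 0x03

Answer: 0x03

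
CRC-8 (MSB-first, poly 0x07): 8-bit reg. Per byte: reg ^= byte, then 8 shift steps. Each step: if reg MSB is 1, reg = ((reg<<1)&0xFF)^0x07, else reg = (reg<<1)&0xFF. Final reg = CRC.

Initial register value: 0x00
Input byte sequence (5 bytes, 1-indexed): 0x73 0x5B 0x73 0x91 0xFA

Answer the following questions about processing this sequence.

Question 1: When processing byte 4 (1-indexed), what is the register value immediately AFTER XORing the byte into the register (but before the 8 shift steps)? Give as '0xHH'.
Answer: 0x8E

Derivation:
Register before byte 4: 0x1F
Byte 4: 0x91
0x1F XOR 0x91 = 0x8E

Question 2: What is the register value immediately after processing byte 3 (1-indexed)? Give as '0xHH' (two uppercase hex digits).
After byte 1 (0x73): reg=0x5E
After byte 2 (0x5B): reg=0x1B
After byte 3 (0x73): reg=0x1F

Answer: 0x1F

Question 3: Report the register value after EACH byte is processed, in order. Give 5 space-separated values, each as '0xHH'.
0x5E 0x1B 0x1F 0xA3 0x88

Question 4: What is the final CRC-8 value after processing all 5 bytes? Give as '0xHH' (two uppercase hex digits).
Answer: 0x88

Derivation:
After byte 1 (0x73): reg=0x5E
After byte 2 (0x5B): reg=0x1B
After byte 3 (0x73): reg=0x1F
After byte 4 (0x91): reg=0xA3
After byte 5 (0xFA): reg=0x88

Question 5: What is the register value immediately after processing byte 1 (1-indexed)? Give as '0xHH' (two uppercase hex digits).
After byte 1 (0x73): reg=0x5E

Answer: 0x5E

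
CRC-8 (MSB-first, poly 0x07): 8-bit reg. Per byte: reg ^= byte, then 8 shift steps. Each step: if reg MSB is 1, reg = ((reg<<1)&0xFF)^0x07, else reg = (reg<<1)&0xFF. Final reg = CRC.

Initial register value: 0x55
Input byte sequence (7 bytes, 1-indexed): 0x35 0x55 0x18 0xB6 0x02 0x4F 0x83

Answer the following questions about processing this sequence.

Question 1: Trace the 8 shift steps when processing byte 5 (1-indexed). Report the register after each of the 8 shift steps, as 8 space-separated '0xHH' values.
Answer: 0x8E 0x1B 0x36 0x6C 0xD8 0xB7 0x69 0xD2

Derivation:
After byte 1 (0x35): reg=0x27
After byte 2 (0x55): reg=0x59
After byte 3 (0x18): reg=0xC0
After byte 4 (0xB6): reg=0x45
Register before byte 5: 0x45
After XOR with byte 0x02: 0x47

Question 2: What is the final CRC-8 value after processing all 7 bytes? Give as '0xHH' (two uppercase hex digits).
After byte 1 (0x35): reg=0x27
After byte 2 (0x55): reg=0x59
After byte 3 (0x18): reg=0xC0
After byte 4 (0xB6): reg=0x45
After byte 5 (0x02): reg=0xD2
After byte 6 (0x4F): reg=0xDA
After byte 7 (0x83): reg=0x88

Answer: 0x88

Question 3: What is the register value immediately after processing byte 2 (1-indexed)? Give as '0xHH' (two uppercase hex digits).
After byte 1 (0x35): reg=0x27
After byte 2 (0x55): reg=0x59

Answer: 0x59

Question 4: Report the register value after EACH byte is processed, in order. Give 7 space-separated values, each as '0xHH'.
0x27 0x59 0xC0 0x45 0xD2 0xDA 0x88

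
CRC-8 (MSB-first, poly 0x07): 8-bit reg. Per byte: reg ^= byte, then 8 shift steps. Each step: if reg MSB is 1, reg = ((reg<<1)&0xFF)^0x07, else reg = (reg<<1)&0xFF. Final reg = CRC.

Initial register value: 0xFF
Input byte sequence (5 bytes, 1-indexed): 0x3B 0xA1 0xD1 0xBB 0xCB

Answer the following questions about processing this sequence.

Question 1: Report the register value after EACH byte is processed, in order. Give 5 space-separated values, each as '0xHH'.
0x52 0xD7 0x12 0x56 0xDA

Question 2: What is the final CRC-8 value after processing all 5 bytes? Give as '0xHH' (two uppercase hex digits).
After byte 1 (0x3B): reg=0x52
After byte 2 (0xA1): reg=0xD7
After byte 3 (0xD1): reg=0x12
After byte 4 (0xBB): reg=0x56
After byte 5 (0xCB): reg=0xDA

Answer: 0xDA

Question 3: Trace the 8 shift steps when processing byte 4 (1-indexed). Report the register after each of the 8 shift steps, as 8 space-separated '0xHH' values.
Answer: 0x55 0xAA 0x53 0xA6 0x4B 0x96 0x2B 0x56

Derivation:
After byte 1 (0x3B): reg=0x52
After byte 2 (0xA1): reg=0xD7
After byte 3 (0xD1): reg=0x12
Register before byte 4: 0x12
After XOR with byte 0xBB: 0xA9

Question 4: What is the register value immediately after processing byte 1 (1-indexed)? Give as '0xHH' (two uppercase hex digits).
Answer: 0x52

Derivation:
After byte 1 (0x3B): reg=0x52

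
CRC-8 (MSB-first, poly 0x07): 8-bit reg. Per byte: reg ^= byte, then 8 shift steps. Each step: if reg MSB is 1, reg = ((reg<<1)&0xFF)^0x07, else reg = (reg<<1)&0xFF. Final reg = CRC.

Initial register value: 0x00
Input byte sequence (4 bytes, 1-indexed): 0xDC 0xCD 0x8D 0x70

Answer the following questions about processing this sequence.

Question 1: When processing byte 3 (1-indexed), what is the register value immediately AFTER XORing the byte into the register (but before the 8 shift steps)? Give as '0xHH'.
Answer: 0xA6

Derivation:
Register before byte 3: 0x2B
Byte 3: 0x8D
0x2B XOR 0x8D = 0xA6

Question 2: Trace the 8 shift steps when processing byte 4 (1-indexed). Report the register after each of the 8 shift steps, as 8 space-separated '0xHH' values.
Answer: 0x16 0x2C 0x58 0xB0 0x67 0xCE 0x9B 0x31

Derivation:
After byte 1 (0xDC): reg=0x1A
After byte 2 (0xCD): reg=0x2B
After byte 3 (0x8D): reg=0x7B
Register before byte 4: 0x7B
After XOR with byte 0x70: 0x0B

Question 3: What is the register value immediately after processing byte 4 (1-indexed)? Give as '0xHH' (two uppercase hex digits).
Answer: 0x31

Derivation:
After byte 1 (0xDC): reg=0x1A
After byte 2 (0xCD): reg=0x2B
After byte 3 (0x8D): reg=0x7B
After byte 4 (0x70): reg=0x31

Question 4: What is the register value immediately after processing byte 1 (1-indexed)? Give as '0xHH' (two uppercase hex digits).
Answer: 0x1A

Derivation:
After byte 1 (0xDC): reg=0x1A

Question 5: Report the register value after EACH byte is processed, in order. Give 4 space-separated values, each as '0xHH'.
0x1A 0x2B 0x7B 0x31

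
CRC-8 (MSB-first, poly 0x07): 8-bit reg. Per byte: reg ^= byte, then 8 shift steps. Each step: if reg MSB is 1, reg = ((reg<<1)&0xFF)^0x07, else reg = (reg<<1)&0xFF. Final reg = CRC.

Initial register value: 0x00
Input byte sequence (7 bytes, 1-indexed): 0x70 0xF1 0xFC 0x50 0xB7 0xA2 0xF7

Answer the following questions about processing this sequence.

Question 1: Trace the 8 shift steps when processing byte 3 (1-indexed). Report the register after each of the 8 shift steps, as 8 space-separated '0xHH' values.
Answer: 0x09 0x12 0x24 0x48 0x90 0x27 0x4E 0x9C

Derivation:
After byte 1 (0x70): reg=0x57
After byte 2 (0xF1): reg=0x7B
Register before byte 3: 0x7B
After XOR with byte 0xFC: 0x87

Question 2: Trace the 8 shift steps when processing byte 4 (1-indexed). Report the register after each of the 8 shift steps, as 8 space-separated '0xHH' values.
Answer: 0x9F 0x39 0x72 0xE4 0xCF 0x99 0x35 0x6A

Derivation:
After byte 1 (0x70): reg=0x57
After byte 2 (0xF1): reg=0x7B
After byte 3 (0xFC): reg=0x9C
Register before byte 4: 0x9C
After XOR with byte 0x50: 0xCC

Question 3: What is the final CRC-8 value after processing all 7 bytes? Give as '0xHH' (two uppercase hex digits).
Answer: 0x47

Derivation:
After byte 1 (0x70): reg=0x57
After byte 2 (0xF1): reg=0x7B
After byte 3 (0xFC): reg=0x9C
After byte 4 (0x50): reg=0x6A
After byte 5 (0xB7): reg=0x1D
After byte 6 (0xA2): reg=0x34
After byte 7 (0xF7): reg=0x47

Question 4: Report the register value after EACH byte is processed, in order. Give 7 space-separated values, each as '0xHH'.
0x57 0x7B 0x9C 0x6A 0x1D 0x34 0x47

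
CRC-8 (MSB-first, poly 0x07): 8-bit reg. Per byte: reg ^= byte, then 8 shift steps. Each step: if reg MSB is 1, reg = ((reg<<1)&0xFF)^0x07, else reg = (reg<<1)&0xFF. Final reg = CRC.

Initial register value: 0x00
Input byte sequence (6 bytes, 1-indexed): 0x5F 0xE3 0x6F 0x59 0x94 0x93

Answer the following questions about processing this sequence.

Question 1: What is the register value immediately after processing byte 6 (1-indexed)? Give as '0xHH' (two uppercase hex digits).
After byte 1 (0x5F): reg=0x9A
After byte 2 (0xE3): reg=0x68
After byte 3 (0x6F): reg=0x15
After byte 4 (0x59): reg=0xE3
After byte 5 (0x94): reg=0x42
After byte 6 (0x93): reg=0x39

Answer: 0x39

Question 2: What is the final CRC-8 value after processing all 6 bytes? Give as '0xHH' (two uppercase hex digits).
After byte 1 (0x5F): reg=0x9A
After byte 2 (0xE3): reg=0x68
After byte 3 (0x6F): reg=0x15
After byte 4 (0x59): reg=0xE3
After byte 5 (0x94): reg=0x42
After byte 6 (0x93): reg=0x39

Answer: 0x39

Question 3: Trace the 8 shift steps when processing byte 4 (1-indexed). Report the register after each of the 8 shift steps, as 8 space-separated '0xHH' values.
After byte 1 (0x5F): reg=0x9A
After byte 2 (0xE3): reg=0x68
After byte 3 (0x6F): reg=0x15
Register before byte 4: 0x15
After XOR with byte 0x59: 0x4C

Answer: 0x98 0x37 0x6E 0xDC 0xBF 0x79 0xF2 0xE3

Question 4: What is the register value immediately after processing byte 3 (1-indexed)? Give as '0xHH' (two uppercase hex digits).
After byte 1 (0x5F): reg=0x9A
After byte 2 (0xE3): reg=0x68
After byte 3 (0x6F): reg=0x15

Answer: 0x15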